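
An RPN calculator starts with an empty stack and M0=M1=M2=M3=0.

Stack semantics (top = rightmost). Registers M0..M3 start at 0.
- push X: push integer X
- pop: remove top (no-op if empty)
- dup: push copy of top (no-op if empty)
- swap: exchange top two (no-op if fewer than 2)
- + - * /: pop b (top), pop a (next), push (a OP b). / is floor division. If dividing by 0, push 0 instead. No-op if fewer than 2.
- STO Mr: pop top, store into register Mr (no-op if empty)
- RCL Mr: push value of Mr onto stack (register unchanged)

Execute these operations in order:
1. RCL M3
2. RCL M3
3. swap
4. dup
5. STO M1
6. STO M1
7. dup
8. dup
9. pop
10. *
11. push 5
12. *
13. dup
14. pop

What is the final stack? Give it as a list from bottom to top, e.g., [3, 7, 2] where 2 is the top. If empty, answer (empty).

After op 1 (RCL M3): stack=[0] mem=[0,0,0,0]
After op 2 (RCL M3): stack=[0,0] mem=[0,0,0,0]
After op 3 (swap): stack=[0,0] mem=[0,0,0,0]
After op 4 (dup): stack=[0,0,0] mem=[0,0,0,0]
After op 5 (STO M1): stack=[0,0] mem=[0,0,0,0]
After op 6 (STO M1): stack=[0] mem=[0,0,0,0]
After op 7 (dup): stack=[0,0] mem=[0,0,0,0]
After op 8 (dup): stack=[0,0,0] mem=[0,0,0,0]
After op 9 (pop): stack=[0,0] mem=[0,0,0,0]
After op 10 (*): stack=[0] mem=[0,0,0,0]
After op 11 (push 5): stack=[0,5] mem=[0,0,0,0]
After op 12 (*): stack=[0] mem=[0,0,0,0]
After op 13 (dup): stack=[0,0] mem=[0,0,0,0]
After op 14 (pop): stack=[0] mem=[0,0,0,0]

Answer: [0]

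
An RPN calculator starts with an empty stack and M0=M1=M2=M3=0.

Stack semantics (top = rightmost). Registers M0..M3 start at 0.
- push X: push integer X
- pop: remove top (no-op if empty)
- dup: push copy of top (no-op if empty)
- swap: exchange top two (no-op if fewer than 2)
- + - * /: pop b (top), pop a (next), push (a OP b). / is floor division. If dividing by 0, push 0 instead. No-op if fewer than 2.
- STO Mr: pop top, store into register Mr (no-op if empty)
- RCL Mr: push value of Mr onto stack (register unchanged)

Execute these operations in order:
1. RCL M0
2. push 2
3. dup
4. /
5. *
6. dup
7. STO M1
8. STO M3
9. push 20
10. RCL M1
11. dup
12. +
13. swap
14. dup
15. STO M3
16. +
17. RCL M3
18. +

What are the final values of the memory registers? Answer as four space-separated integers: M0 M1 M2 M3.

Answer: 0 0 0 20

Derivation:
After op 1 (RCL M0): stack=[0] mem=[0,0,0,0]
After op 2 (push 2): stack=[0,2] mem=[0,0,0,0]
After op 3 (dup): stack=[0,2,2] mem=[0,0,0,0]
After op 4 (/): stack=[0,1] mem=[0,0,0,0]
After op 5 (*): stack=[0] mem=[0,0,0,0]
After op 6 (dup): stack=[0,0] mem=[0,0,0,0]
After op 7 (STO M1): stack=[0] mem=[0,0,0,0]
After op 8 (STO M3): stack=[empty] mem=[0,0,0,0]
After op 9 (push 20): stack=[20] mem=[0,0,0,0]
After op 10 (RCL M1): stack=[20,0] mem=[0,0,0,0]
After op 11 (dup): stack=[20,0,0] mem=[0,0,0,0]
After op 12 (+): stack=[20,0] mem=[0,0,0,0]
After op 13 (swap): stack=[0,20] mem=[0,0,0,0]
After op 14 (dup): stack=[0,20,20] mem=[0,0,0,0]
After op 15 (STO M3): stack=[0,20] mem=[0,0,0,20]
After op 16 (+): stack=[20] mem=[0,0,0,20]
After op 17 (RCL M3): stack=[20,20] mem=[0,0,0,20]
After op 18 (+): stack=[40] mem=[0,0,0,20]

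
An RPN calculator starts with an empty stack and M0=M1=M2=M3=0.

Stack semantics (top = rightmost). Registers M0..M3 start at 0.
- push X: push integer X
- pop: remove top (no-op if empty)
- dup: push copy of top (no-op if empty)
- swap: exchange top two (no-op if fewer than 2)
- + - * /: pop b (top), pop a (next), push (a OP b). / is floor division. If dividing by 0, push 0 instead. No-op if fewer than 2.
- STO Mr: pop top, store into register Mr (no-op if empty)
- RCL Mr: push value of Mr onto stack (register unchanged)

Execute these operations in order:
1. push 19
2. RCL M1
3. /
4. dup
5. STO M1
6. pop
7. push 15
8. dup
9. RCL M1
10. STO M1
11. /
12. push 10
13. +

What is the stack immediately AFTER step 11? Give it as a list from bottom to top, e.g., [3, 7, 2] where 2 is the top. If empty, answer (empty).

After op 1 (push 19): stack=[19] mem=[0,0,0,0]
After op 2 (RCL M1): stack=[19,0] mem=[0,0,0,0]
After op 3 (/): stack=[0] mem=[0,0,0,0]
After op 4 (dup): stack=[0,0] mem=[0,0,0,0]
After op 5 (STO M1): stack=[0] mem=[0,0,0,0]
After op 6 (pop): stack=[empty] mem=[0,0,0,0]
After op 7 (push 15): stack=[15] mem=[0,0,0,0]
After op 8 (dup): stack=[15,15] mem=[0,0,0,0]
After op 9 (RCL M1): stack=[15,15,0] mem=[0,0,0,0]
After op 10 (STO M1): stack=[15,15] mem=[0,0,0,0]
After op 11 (/): stack=[1] mem=[0,0,0,0]

[1]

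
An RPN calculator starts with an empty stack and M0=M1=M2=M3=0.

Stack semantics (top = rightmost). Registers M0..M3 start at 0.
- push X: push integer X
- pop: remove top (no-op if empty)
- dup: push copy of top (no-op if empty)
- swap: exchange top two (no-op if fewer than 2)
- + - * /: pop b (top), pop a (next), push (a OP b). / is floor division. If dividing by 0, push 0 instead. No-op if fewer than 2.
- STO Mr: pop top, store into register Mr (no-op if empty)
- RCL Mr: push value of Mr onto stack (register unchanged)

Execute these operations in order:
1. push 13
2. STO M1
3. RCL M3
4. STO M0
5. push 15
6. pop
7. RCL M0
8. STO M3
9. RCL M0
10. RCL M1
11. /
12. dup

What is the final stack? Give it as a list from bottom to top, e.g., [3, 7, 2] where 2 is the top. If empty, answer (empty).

Answer: [0, 0]

Derivation:
After op 1 (push 13): stack=[13] mem=[0,0,0,0]
After op 2 (STO M1): stack=[empty] mem=[0,13,0,0]
After op 3 (RCL M3): stack=[0] mem=[0,13,0,0]
After op 4 (STO M0): stack=[empty] mem=[0,13,0,0]
After op 5 (push 15): stack=[15] mem=[0,13,0,0]
After op 6 (pop): stack=[empty] mem=[0,13,0,0]
After op 7 (RCL M0): stack=[0] mem=[0,13,0,0]
After op 8 (STO M3): stack=[empty] mem=[0,13,0,0]
After op 9 (RCL M0): stack=[0] mem=[0,13,0,0]
After op 10 (RCL M1): stack=[0,13] mem=[0,13,0,0]
After op 11 (/): stack=[0] mem=[0,13,0,0]
After op 12 (dup): stack=[0,0] mem=[0,13,0,0]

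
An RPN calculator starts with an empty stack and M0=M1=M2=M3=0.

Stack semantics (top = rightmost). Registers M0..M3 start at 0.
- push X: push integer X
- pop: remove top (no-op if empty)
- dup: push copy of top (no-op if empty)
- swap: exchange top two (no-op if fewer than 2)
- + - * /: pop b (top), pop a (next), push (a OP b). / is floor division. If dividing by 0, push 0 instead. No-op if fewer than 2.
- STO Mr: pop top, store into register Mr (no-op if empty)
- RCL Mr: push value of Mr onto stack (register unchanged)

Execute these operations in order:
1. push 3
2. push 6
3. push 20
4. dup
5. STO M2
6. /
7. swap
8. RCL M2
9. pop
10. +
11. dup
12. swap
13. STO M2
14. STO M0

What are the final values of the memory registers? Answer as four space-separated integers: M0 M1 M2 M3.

Answer: 3 0 3 0

Derivation:
After op 1 (push 3): stack=[3] mem=[0,0,0,0]
After op 2 (push 6): stack=[3,6] mem=[0,0,0,0]
After op 3 (push 20): stack=[3,6,20] mem=[0,0,0,0]
After op 4 (dup): stack=[3,6,20,20] mem=[0,0,0,0]
After op 5 (STO M2): stack=[3,6,20] mem=[0,0,20,0]
After op 6 (/): stack=[3,0] mem=[0,0,20,0]
After op 7 (swap): stack=[0,3] mem=[0,0,20,0]
After op 8 (RCL M2): stack=[0,3,20] mem=[0,0,20,0]
After op 9 (pop): stack=[0,3] mem=[0,0,20,0]
After op 10 (+): stack=[3] mem=[0,0,20,0]
After op 11 (dup): stack=[3,3] mem=[0,0,20,0]
After op 12 (swap): stack=[3,3] mem=[0,0,20,0]
After op 13 (STO M2): stack=[3] mem=[0,0,3,0]
After op 14 (STO M0): stack=[empty] mem=[3,0,3,0]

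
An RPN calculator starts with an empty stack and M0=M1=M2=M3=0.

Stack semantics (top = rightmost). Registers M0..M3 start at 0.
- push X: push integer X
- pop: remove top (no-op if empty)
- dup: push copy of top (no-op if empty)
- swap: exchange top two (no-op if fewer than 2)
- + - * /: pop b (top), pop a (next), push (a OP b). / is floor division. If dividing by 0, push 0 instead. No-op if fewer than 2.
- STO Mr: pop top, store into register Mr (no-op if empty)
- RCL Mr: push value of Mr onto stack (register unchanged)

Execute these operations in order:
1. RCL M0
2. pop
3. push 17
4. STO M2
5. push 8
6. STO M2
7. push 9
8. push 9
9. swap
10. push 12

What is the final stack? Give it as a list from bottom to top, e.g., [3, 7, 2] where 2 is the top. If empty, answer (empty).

After op 1 (RCL M0): stack=[0] mem=[0,0,0,0]
After op 2 (pop): stack=[empty] mem=[0,0,0,0]
After op 3 (push 17): stack=[17] mem=[0,0,0,0]
After op 4 (STO M2): stack=[empty] mem=[0,0,17,0]
After op 5 (push 8): stack=[8] mem=[0,0,17,0]
After op 6 (STO M2): stack=[empty] mem=[0,0,8,0]
After op 7 (push 9): stack=[9] mem=[0,0,8,0]
After op 8 (push 9): stack=[9,9] mem=[0,0,8,0]
After op 9 (swap): stack=[9,9] mem=[0,0,8,0]
After op 10 (push 12): stack=[9,9,12] mem=[0,0,8,0]

Answer: [9, 9, 12]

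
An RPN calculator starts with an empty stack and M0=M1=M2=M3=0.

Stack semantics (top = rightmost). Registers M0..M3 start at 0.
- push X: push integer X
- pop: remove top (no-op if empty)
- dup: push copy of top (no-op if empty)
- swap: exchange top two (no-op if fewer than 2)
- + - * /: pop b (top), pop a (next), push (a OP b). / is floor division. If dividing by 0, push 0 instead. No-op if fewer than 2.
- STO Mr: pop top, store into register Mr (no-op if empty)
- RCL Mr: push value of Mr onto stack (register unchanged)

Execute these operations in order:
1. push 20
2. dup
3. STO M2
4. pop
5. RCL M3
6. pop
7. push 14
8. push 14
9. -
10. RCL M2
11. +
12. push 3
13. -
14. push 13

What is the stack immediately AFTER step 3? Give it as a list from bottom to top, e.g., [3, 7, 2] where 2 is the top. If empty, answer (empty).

After op 1 (push 20): stack=[20] mem=[0,0,0,0]
After op 2 (dup): stack=[20,20] mem=[0,0,0,0]
After op 3 (STO M2): stack=[20] mem=[0,0,20,0]

[20]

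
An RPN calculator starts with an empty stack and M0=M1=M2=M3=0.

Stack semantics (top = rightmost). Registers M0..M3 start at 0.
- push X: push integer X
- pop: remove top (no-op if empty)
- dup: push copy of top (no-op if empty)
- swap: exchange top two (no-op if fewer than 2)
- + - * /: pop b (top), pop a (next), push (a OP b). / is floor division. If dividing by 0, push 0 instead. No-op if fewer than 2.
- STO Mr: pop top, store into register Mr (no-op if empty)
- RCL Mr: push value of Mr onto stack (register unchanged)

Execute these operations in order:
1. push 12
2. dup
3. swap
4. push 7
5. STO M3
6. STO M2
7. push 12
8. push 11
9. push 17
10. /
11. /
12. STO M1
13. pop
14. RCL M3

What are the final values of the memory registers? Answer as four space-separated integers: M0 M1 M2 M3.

After op 1 (push 12): stack=[12] mem=[0,0,0,0]
After op 2 (dup): stack=[12,12] mem=[0,0,0,0]
After op 3 (swap): stack=[12,12] mem=[0,0,0,0]
After op 4 (push 7): stack=[12,12,7] mem=[0,0,0,0]
After op 5 (STO M3): stack=[12,12] mem=[0,0,0,7]
After op 6 (STO M2): stack=[12] mem=[0,0,12,7]
After op 7 (push 12): stack=[12,12] mem=[0,0,12,7]
After op 8 (push 11): stack=[12,12,11] mem=[0,0,12,7]
After op 9 (push 17): stack=[12,12,11,17] mem=[0,0,12,7]
After op 10 (/): stack=[12,12,0] mem=[0,0,12,7]
After op 11 (/): stack=[12,0] mem=[0,0,12,7]
After op 12 (STO M1): stack=[12] mem=[0,0,12,7]
After op 13 (pop): stack=[empty] mem=[0,0,12,7]
After op 14 (RCL M3): stack=[7] mem=[0,0,12,7]

Answer: 0 0 12 7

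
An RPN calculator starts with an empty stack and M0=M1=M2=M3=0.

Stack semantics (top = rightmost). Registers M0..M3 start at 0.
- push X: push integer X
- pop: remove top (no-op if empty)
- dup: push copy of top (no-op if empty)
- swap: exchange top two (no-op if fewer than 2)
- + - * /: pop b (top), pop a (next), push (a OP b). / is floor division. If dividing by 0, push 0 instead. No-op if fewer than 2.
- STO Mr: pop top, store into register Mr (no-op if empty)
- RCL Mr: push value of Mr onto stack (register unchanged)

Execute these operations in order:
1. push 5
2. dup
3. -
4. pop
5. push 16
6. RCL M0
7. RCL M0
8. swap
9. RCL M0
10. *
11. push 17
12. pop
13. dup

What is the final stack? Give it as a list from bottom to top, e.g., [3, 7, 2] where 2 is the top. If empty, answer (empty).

After op 1 (push 5): stack=[5] mem=[0,0,0,0]
After op 2 (dup): stack=[5,5] mem=[0,0,0,0]
After op 3 (-): stack=[0] mem=[0,0,0,0]
After op 4 (pop): stack=[empty] mem=[0,0,0,0]
After op 5 (push 16): stack=[16] mem=[0,0,0,0]
After op 6 (RCL M0): stack=[16,0] mem=[0,0,0,0]
After op 7 (RCL M0): stack=[16,0,0] mem=[0,0,0,0]
After op 8 (swap): stack=[16,0,0] mem=[0,0,0,0]
After op 9 (RCL M0): stack=[16,0,0,0] mem=[0,0,0,0]
After op 10 (*): stack=[16,0,0] mem=[0,0,0,0]
After op 11 (push 17): stack=[16,0,0,17] mem=[0,0,0,0]
After op 12 (pop): stack=[16,0,0] mem=[0,0,0,0]
After op 13 (dup): stack=[16,0,0,0] mem=[0,0,0,0]

Answer: [16, 0, 0, 0]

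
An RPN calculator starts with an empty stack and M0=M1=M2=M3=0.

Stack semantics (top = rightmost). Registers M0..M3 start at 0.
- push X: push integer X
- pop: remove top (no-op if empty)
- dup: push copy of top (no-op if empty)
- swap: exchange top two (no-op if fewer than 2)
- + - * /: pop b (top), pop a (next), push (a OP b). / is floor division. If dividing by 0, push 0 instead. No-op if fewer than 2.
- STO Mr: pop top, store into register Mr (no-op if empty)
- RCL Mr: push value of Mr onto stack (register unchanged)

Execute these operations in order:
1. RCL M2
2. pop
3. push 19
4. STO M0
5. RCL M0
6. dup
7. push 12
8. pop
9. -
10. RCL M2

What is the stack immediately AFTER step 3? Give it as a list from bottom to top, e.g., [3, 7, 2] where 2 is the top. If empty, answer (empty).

After op 1 (RCL M2): stack=[0] mem=[0,0,0,0]
After op 2 (pop): stack=[empty] mem=[0,0,0,0]
After op 3 (push 19): stack=[19] mem=[0,0,0,0]

[19]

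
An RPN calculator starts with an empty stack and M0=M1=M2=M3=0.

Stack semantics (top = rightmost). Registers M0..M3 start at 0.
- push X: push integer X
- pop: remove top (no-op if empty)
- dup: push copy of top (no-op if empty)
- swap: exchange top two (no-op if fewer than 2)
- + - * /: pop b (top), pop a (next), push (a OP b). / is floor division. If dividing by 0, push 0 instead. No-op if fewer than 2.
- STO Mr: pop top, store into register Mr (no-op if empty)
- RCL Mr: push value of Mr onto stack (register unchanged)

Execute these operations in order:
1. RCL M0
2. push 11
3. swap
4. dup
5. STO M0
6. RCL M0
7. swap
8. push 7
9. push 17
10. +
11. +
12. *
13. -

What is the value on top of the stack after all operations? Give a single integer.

After op 1 (RCL M0): stack=[0] mem=[0,0,0,0]
After op 2 (push 11): stack=[0,11] mem=[0,0,0,0]
After op 3 (swap): stack=[11,0] mem=[0,0,0,0]
After op 4 (dup): stack=[11,0,0] mem=[0,0,0,0]
After op 5 (STO M0): stack=[11,0] mem=[0,0,0,0]
After op 6 (RCL M0): stack=[11,0,0] mem=[0,0,0,0]
After op 7 (swap): stack=[11,0,0] mem=[0,0,0,0]
After op 8 (push 7): stack=[11,0,0,7] mem=[0,0,0,0]
After op 9 (push 17): stack=[11,0,0,7,17] mem=[0,0,0,0]
After op 10 (+): stack=[11,0,0,24] mem=[0,0,0,0]
After op 11 (+): stack=[11,0,24] mem=[0,0,0,0]
After op 12 (*): stack=[11,0] mem=[0,0,0,0]
After op 13 (-): stack=[11] mem=[0,0,0,0]

Answer: 11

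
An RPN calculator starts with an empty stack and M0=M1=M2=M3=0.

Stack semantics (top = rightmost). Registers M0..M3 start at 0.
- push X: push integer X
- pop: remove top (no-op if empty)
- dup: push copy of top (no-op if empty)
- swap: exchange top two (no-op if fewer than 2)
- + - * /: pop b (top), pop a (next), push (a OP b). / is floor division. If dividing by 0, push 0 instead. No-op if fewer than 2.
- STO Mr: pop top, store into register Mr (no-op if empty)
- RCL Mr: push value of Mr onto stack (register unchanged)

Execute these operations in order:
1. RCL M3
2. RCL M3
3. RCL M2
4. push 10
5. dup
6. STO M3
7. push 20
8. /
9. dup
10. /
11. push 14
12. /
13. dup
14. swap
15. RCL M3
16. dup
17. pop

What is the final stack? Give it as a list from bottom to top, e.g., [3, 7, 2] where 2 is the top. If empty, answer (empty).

Answer: [0, 0, 0, 0, 0, 10]

Derivation:
After op 1 (RCL M3): stack=[0] mem=[0,0,0,0]
After op 2 (RCL M3): stack=[0,0] mem=[0,0,0,0]
After op 3 (RCL M2): stack=[0,0,0] mem=[0,0,0,0]
After op 4 (push 10): stack=[0,0,0,10] mem=[0,0,0,0]
After op 5 (dup): stack=[0,0,0,10,10] mem=[0,0,0,0]
After op 6 (STO M3): stack=[0,0,0,10] mem=[0,0,0,10]
After op 7 (push 20): stack=[0,0,0,10,20] mem=[0,0,0,10]
After op 8 (/): stack=[0,0,0,0] mem=[0,0,0,10]
After op 9 (dup): stack=[0,0,0,0,0] mem=[0,0,0,10]
After op 10 (/): stack=[0,0,0,0] mem=[0,0,0,10]
After op 11 (push 14): stack=[0,0,0,0,14] mem=[0,0,0,10]
After op 12 (/): stack=[0,0,0,0] mem=[0,0,0,10]
After op 13 (dup): stack=[0,0,0,0,0] mem=[0,0,0,10]
After op 14 (swap): stack=[0,0,0,0,0] mem=[0,0,0,10]
After op 15 (RCL M3): stack=[0,0,0,0,0,10] mem=[0,0,0,10]
After op 16 (dup): stack=[0,0,0,0,0,10,10] mem=[0,0,0,10]
After op 17 (pop): stack=[0,0,0,0,0,10] mem=[0,0,0,10]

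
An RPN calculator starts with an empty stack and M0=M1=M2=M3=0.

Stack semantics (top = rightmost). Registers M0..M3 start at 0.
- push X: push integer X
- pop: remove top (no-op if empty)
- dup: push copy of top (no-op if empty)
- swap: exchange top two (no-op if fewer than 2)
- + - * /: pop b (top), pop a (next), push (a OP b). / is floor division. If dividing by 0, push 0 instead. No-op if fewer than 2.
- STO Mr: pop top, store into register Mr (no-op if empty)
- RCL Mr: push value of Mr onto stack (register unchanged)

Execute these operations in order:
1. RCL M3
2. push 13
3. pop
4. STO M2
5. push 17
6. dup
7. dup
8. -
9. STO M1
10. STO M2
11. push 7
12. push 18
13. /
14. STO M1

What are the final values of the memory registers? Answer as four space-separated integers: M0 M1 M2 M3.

After op 1 (RCL M3): stack=[0] mem=[0,0,0,0]
After op 2 (push 13): stack=[0,13] mem=[0,0,0,0]
After op 3 (pop): stack=[0] mem=[0,0,0,0]
After op 4 (STO M2): stack=[empty] mem=[0,0,0,0]
After op 5 (push 17): stack=[17] mem=[0,0,0,0]
After op 6 (dup): stack=[17,17] mem=[0,0,0,0]
After op 7 (dup): stack=[17,17,17] mem=[0,0,0,0]
After op 8 (-): stack=[17,0] mem=[0,0,0,0]
After op 9 (STO M1): stack=[17] mem=[0,0,0,0]
After op 10 (STO M2): stack=[empty] mem=[0,0,17,0]
After op 11 (push 7): stack=[7] mem=[0,0,17,0]
After op 12 (push 18): stack=[7,18] mem=[0,0,17,0]
After op 13 (/): stack=[0] mem=[0,0,17,0]
After op 14 (STO M1): stack=[empty] mem=[0,0,17,0]

Answer: 0 0 17 0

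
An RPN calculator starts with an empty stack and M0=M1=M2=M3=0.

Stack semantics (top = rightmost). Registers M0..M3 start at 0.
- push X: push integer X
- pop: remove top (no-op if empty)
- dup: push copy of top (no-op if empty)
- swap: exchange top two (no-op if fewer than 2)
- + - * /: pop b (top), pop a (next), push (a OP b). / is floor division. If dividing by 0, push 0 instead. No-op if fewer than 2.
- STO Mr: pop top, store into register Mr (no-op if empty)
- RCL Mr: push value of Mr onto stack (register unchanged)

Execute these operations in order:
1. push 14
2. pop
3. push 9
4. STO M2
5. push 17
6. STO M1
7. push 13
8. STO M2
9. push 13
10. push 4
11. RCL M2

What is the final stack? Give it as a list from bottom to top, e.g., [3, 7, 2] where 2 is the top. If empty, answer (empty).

After op 1 (push 14): stack=[14] mem=[0,0,0,0]
After op 2 (pop): stack=[empty] mem=[0,0,0,0]
After op 3 (push 9): stack=[9] mem=[0,0,0,0]
After op 4 (STO M2): stack=[empty] mem=[0,0,9,0]
After op 5 (push 17): stack=[17] mem=[0,0,9,0]
After op 6 (STO M1): stack=[empty] mem=[0,17,9,0]
After op 7 (push 13): stack=[13] mem=[0,17,9,0]
After op 8 (STO M2): stack=[empty] mem=[0,17,13,0]
After op 9 (push 13): stack=[13] mem=[0,17,13,0]
After op 10 (push 4): stack=[13,4] mem=[0,17,13,0]
After op 11 (RCL M2): stack=[13,4,13] mem=[0,17,13,0]

Answer: [13, 4, 13]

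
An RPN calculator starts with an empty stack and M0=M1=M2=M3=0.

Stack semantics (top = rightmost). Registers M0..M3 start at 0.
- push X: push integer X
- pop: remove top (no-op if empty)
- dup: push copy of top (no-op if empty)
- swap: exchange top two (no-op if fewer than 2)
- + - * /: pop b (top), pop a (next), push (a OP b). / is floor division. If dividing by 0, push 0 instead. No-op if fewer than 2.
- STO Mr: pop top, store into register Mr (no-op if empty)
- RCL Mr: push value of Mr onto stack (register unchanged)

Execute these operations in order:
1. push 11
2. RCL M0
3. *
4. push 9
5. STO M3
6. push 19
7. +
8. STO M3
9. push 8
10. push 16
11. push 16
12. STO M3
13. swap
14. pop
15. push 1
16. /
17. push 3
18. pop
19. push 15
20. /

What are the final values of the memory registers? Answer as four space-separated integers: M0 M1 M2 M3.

After op 1 (push 11): stack=[11] mem=[0,0,0,0]
After op 2 (RCL M0): stack=[11,0] mem=[0,0,0,0]
After op 3 (*): stack=[0] mem=[0,0,0,0]
After op 4 (push 9): stack=[0,9] mem=[0,0,0,0]
After op 5 (STO M3): stack=[0] mem=[0,0,0,9]
After op 6 (push 19): stack=[0,19] mem=[0,0,0,9]
After op 7 (+): stack=[19] mem=[0,0,0,9]
After op 8 (STO M3): stack=[empty] mem=[0,0,0,19]
After op 9 (push 8): stack=[8] mem=[0,0,0,19]
After op 10 (push 16): stack=[8,16] mem=[0,0,0,19]
After op 11 (push 16): stack=[8,16,16] mem=[0,0,0,19]
After op 12 (STO M3): stack=[8,16] mem=[0,0,0,16]
After op 13 (swap): stack=[16,8] mem=[0,0,0,16]
After op 14 (pop): stack=[16] mem=[0,0,0,16]
After op 15 (push 1): stack=[16,1] mem=[0,0,0,16]
After op 16 (/): stack=[16] mem=[0,0,0,16]
After op 17 (push 3): stack=[16,3] mem=[0,0,0,16]
After op 18 (pop): stack=[16] mem=[0,0,0,16]
After op 19 (push 15): stack=[16,15] mem=[0,0,0,16]
After op 20 (/): stack=[1] mem=[0,0,0,16]

Answer: 0 0 0 16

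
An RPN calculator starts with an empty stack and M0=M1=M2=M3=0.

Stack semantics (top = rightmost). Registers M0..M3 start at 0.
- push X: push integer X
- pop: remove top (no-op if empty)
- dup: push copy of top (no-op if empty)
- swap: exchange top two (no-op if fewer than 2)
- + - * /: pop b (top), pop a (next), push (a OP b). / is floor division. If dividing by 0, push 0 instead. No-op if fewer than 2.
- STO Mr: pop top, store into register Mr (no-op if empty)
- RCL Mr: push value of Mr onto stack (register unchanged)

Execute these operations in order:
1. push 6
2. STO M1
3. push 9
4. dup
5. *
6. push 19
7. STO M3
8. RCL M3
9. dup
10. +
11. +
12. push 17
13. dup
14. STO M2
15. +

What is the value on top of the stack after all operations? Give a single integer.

Answer: 136

Derivation:
After op 1 (push 6): stack=[6] mem=[0,0,0,0]
After op 2 (STO M1): stack=[empty] mem=[0,6,0,0]
After op 3 (push 9): stack=[9] mem=[0,6,0,0]
After op 4 (dup): stack=[9,9] mem=[0,6,0,0]
After op 5 (*): stack=[81] mem=[0,6,0,0]
After op 6 (push 19): stack=[81,19] mem=[0,6,0,0]
After op 7 (STO M3): stack=[81] mem=[0,6,0,19]
After op 8 (RCL M3): stack=[81,19] mem=[0,6,0,19]
After op 9 (dup): stack=[81,19,19] mem=[0,6,0,19]
After op 10 (+): stack=[81,38] mem=[0,6,0,19]
After op 11 (+): stack=[119] mem=[0,6,0,19]
After op 12 (push 17): stack=[119,17] mem=[0,6,0,19]
After op 13 (dup): stack=[119,17,17] mem=[0,6,0,19]
After op 14 (STO M2): stack=[119,17] mem=[0,6,17,19]
After op 15 (+): stack=[136] mem=[0,6,17,19]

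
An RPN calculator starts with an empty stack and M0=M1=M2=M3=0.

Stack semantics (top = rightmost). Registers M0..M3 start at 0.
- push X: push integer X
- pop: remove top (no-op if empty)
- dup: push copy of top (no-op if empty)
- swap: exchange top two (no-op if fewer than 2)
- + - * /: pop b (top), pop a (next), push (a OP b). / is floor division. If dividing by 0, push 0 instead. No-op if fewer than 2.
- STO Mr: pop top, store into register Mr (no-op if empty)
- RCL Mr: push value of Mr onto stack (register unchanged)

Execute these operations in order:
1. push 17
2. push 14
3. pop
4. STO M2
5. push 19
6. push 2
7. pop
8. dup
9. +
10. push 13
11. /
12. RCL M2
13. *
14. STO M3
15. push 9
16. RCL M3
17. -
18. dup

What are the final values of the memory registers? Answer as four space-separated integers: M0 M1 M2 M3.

After op 1 (push 17): stack=[17] mem=[0,0,0,0]
After op 2 (push 14): stack=[17,14] mem=[0,0,0,0]
After op 3 (pop): stack=[17] mem=[0,0,0,0]
After op 4 (STO M2): stack=[empty] mem=[0,0,17,0]
After op 5 (push 19): stack=[19] mem=[0,0,17,0]
After op 6 (push 2): stack=[19,2] mem=[0,0,17,0]
After op 7 (pop): stack=[19] mem=[0,0,17,0]
After op 8 (dup): stack=[19,19] mem=[0,0,17,0]
After op 9 (+): stack=[38] mem=[0,0,17,0]
After op 10 (push 13): stack=[38,13] mem=[0,0,17,0]
After op 11 (/): stack=[2] mem=[0,0,17,0]
After op 12 (RCL M2): stack=[2,17] mem=[0,0,17,0]
After op 13 (*): stack=[34] mem=[0,0,17,0]
After op 14 (STO M3): stack=[empty] mem=[0,0,17,34]
After op 15 (push 9): stack=[9] mem=[0,0,17,34]
After op 16 (RCL M3): stack=[9,34] mem=[0,0,17,34]
After op 17 (-): stack=[-25] mem=[0,0,17,34]
After op 18 (dup): stack=[-25,-25] mem=[0,0,17,34]

Answer: 0 0 17 34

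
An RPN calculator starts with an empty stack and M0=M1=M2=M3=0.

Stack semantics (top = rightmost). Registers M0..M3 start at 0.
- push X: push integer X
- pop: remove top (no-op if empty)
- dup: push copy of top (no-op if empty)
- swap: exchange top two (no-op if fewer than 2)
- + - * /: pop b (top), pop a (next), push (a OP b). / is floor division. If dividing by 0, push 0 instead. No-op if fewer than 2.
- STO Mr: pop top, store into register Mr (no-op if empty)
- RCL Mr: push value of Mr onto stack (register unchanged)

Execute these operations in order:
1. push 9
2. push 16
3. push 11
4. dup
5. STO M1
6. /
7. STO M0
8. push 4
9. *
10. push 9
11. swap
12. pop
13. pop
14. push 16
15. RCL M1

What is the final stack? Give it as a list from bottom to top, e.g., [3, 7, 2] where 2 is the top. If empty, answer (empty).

After op 1 (push 9): stack=[9] mem=[0,0,0,0]
After op 2 (push 16): stack=[9,16] mem=[0,0,0,0]
After op 3 (push 11): stack=[9,16,11] mem=[0,0,0,0]
After op 4 (dup): stack=[9,16,11,11] mem=[0,0,0,0]
After op 5 (STO M1): stack=[9,16,11] mem=[0,11,0,0]
After op 6 (/): stack=[9,1] mem=[0,11,0,0]
After op 7 (STO M0): stack=[9] mem=[1,11,0,0]
After op 8 (push 4): stack=[9,4] mem=[1,11,0,0]
After op 9 (*): stack=[36] mem=[1,11,0,0]
After op 10 (push 9): stack=[36,9] mem=[1,11,0,0]
After op 11 (swap): stack=[9,36] mem=[1,11,0,0]
After op 12 (pop): stack=[9] mem=[1,11,0,0]
After op 13 (pop): stack=[empty] mem=[1,11,0,0]
After op 14 (push 16): stack=[16] mem=[1,11,0,0]
After op 15 (RCL M1): stack=[16,11] mem=[1,11,0,0]

Answer: [16, 11]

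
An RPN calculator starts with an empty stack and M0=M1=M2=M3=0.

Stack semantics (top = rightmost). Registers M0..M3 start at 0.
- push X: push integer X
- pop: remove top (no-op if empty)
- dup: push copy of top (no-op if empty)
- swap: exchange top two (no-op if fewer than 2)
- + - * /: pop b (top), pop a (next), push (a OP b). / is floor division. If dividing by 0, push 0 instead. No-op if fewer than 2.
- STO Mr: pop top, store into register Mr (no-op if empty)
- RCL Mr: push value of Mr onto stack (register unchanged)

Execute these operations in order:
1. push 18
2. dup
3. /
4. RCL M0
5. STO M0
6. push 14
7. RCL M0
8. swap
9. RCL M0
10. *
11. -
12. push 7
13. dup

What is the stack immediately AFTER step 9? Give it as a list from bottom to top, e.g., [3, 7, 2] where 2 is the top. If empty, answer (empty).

After op 1 (push 18): stack=[18] mem=[0,0,0,0]
After op 2 (dup): stack=[18,18] mem=[0,0,0,0]
After op 3 (/): stack=[1] mem=[0,0,0,0]
After op 4 (RCL M0): stack=[1,0] mem=[0,0,0,0]
After op 5 (STO M0): stack=[1] mem=[0,0,0,0]
After op 6 (push 14): stack=[1,14] mem=[0,0,0,0]
After op 7 (RCL M0): stack=[1,14,0] mem=[0,0,0,0]
After op 8 (swap): stack=[1,0,14] mem=[0,0,0,0]
After op 9 (RCL M0): stack=[1,0,14,0] mem=[0,0,0,0]

[1, 0, 14, 0]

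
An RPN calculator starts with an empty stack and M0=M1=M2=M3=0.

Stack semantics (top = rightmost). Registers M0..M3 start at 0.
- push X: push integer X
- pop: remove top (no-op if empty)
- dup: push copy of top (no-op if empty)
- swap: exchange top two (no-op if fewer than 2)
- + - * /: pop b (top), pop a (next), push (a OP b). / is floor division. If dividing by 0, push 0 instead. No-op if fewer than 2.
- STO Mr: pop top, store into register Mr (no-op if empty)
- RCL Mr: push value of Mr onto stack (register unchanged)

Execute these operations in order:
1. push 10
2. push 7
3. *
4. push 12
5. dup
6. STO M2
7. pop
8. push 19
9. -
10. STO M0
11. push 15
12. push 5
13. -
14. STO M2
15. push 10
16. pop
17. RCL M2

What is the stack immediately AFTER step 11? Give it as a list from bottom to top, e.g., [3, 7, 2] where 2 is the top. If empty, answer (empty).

After op 1 (push 10): stack=[10] mem=[0,0,0,0]
After op 2 (push 7): stack=[10,7] mem=[0,0,0,0]
After op 3 (*): stack=[70] mem=[0,0,0,0]
After op 4 (push 12): stack=[70,12] mem=[0,0,0,0]
After op 5 (dup): stack=[70,12,12] mem=[0,0,0,0]
After op 6 (STO M2): stack=[70,12] mem=[0,0,12,0]
After op 7 (pop): stack=[70] mem=[0,0,12,0]
After op 8 (push 19): stack=[70,19] mem=[0,0,12,0]
After op 9 (-): stack=[51] mem=[0,0,12,0]
After op 10 (STO M0): stack=[empty] mem=[51,0,12,0]
After op 11 (push 15): stack=[15] mem=[51,0,12,0]

[15]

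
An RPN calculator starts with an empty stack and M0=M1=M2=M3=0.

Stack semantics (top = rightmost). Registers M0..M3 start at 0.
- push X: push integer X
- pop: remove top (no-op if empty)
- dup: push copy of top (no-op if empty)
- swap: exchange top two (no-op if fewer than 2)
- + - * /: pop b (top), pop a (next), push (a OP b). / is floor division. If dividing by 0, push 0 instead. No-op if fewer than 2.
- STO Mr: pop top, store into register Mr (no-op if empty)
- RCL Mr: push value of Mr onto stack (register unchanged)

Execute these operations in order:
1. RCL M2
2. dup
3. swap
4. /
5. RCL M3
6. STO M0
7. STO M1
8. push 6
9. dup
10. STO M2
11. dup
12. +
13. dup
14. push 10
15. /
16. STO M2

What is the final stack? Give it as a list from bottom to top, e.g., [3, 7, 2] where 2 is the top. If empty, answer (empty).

After op 1 (RCL M2): stack=[0] mem=[0,0,0,0]
After op 2 (dup): stack=[0,0] mem=[0,0,0,0]
After op 3 (swap): stack=[0,0] mem=[0,0,0,0]
After op 4 (/): stack=[0] mem=[0,0,0,0]
After op 5 (RCL M3): stack=[0,0] mem=[0,0,0,0]
After op 6 (STO M0): stack=[0] mem=[0,0,0,0]
After op 7 (STO M1): stack=[empty] mem=[0,0,0,0]
After op 8 (push 6): stack=[6] mem=[0,0,0,0]
After op 9 (dup): stack=[6,6] mem=[0,0,0,0]
After op 10 (STO M2): stack=[6] mem=[0,0,6,0]
After op 11 (dup): stack=[6,6] mem=[0,0,6,0]
After op 12 (+): stack=[12] mem=[0,0,6,0]
After op 13 (dup): stack=[12,12] mem=[0,0,6,0]
After op 14 (push 10): stack=[12,12,10] mem=[0,0,6,0]
After op 15 (/): stack=[12,1] mem=[0,0,6,0]
After op 16 (STO M2): stack=[12] mem=[0,0,1,0]

Answer: [12]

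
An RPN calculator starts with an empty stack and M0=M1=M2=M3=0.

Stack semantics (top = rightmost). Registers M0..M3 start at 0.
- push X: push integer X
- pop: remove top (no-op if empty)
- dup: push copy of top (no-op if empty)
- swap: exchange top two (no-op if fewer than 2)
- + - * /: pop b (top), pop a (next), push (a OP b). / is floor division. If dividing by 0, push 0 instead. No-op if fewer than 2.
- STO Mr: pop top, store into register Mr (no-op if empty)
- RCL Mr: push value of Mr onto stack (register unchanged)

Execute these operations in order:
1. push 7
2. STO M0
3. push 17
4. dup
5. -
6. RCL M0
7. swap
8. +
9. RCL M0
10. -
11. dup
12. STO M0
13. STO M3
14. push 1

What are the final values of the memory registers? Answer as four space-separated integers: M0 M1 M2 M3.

After op 1 (push 7): stack=[7] mem=[0,0,0,0]
After op 2 (STO M0): stack=[empty] mem=[7,0,0,0]
After op 3 (push 17): stack=[17] mem=[7,0,0,0]
After op 4 (dup): stack=[17,17] mem=[7,0,0,0]
After op 5 (-): stack=[0] mem=[7,0,0,0]
After op 6 (RCL M0): stack=[0,7] mem=[7,0,0,0]
After op 7 (swap): stack=[7,0] mem=[7,0,0,0]
After op 8 (+): stack=[7] mem=[7,0,0,0]
After op 9 (RCL M0): stack=[7,7] mem=[7,0,0,0]
After op 10 (-): stack=[0] mem=[7,0,0,0]
After op 11 (dup): stack=[0,0] mem=[7,0,0,0]
After op 12 (STO M0): stack=[0] mem=[0,0,0,0]
After op 13 (STO M3): stack=[empty] mem=[0,0,0,0]
After op 14 (push 1): stack=[1] mem=[0,0,0,0]

Answer: 0 0 0 0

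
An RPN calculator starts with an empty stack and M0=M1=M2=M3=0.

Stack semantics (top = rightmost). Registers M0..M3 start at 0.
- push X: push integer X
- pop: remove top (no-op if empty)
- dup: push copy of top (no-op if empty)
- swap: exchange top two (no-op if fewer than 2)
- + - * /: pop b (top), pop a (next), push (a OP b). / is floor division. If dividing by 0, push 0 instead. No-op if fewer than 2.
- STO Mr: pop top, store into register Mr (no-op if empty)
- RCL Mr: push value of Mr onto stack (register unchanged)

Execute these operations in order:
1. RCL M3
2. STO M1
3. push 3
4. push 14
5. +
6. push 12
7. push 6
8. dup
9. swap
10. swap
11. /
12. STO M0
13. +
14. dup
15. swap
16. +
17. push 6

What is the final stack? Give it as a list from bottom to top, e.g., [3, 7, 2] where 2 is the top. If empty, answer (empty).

Answer: [58, 6]

Derivation:
After op 1 (RCL M3): stack=[0] mem=[0,0,0,0]
After op 2 (STO M1): stack=[empty] mem=[0,0,0,0]
After op 3 (push 3): stack=[3] mem=[0,0,0,0]
After op 4 (push 14): stack=[3,14] mem=[0,0,0,0]
After op 5 (+): stack=[17] mem=[0,0,0,0]
After op 6 (push 12): stack=[17,12] mem=[0,0,0,0]
After op 7 (push 6): stack=[17,12,6] mem=[0,0,0,0]
After op 8 (dup): stack=[17,12,6,6] mem=[0,0,0,0]
After op 9 (swap): stack=[17,12,6,6] mem=[0,0,0,0]
After op 10 (swap): stack=[17,12,6,6] mem=[0,0,0,0]
After op 11 (/): stack=[17,12,1] mem=[0,0,0,0]
After op 12 (STO M0): stack=[17,12] mem=[1,0,0,0]
After op 13 (+): stack=[29] mem=[1,0,0,0]
After op 14 (dup): stack=[29,29] mem=[1,0,0,0]
After op 15 (swap): stack=[29,29] mem=[1,0,0,0]
After op 16 (+): stack=[58] mem=[1,0,0,0]
After op 17 (push 6): stack=[58,6] mem=[1,0,0,0]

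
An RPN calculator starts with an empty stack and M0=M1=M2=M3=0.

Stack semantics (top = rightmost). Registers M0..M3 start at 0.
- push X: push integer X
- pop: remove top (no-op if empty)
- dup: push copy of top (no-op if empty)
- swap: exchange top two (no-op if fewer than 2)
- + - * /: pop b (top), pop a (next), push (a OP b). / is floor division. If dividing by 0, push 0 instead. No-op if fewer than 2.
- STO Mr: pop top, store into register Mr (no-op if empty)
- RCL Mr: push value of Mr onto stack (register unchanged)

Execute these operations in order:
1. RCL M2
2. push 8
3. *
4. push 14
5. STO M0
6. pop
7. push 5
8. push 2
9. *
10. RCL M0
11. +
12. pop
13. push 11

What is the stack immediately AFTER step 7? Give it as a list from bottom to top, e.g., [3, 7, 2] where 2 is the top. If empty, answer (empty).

After op 1 (RCL M2): stack=[0] mem=[0,0,0,0]
After op 2 (push 8): stack=[0,8] mem=[0,0,0,0]
After op 3 (*): stack=[0] mem=[0,0,0,0]
After op 4 (push 14): stack=[0,14] mem=[0,0,0,0]
After op 5 (STO M0): stack=[0] mem=[14,0,0,0]
After op 6 (pop): stack=[empty] mem=[14,0,0,0]
After op 7 (push 5): stack=[5] mem=[14,0,0,0]

[5]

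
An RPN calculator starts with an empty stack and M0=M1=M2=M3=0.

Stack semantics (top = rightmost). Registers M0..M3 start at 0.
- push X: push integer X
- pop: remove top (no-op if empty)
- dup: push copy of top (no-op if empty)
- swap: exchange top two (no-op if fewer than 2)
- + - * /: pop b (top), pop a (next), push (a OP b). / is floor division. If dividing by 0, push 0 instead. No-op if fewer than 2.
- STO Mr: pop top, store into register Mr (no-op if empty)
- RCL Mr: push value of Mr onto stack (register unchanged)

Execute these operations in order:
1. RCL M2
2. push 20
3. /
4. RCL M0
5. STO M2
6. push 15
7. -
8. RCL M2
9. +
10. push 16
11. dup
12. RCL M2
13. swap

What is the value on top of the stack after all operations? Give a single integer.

After op 1 (RCL M2): stack=[0] mem=[0,0,0,0]
After op 2 (push 20): stack=[0,20] mem=[0,0,0,0]
After op 3 (/): stack=[0] mem=[0,0,0,0]
After op 4 (RCL M0): stack=[0,0] mem=[0,0,0,0]
After op 5 (STO M2): stack=[0] mem=[0,0,0,0]
After op 6 (push 15): stack=[0,15] mem=[0,0,0,0]
After op 7 (-): stack=[-15] mem=[0,0,0,0]
After op 8 (RCL M2): stack=[-15,0] mem=[0,0,0,0]
After op 9 (+): stack=[-15] mem=[0,0,0,0]
After op 10 (push 16): stack=[-15,16] mem=[0,0,0,0]
After op 11 (dup): stack=[-15,16,16] mem=[0,0,0,0]
After op 12 (RCL M2): stack=[-15,16,16,0] mem=[0,0,0,0]
After op 13 (swap): stack=[-15,16,0,16] mem=[0,0,0,0]

Answer: 16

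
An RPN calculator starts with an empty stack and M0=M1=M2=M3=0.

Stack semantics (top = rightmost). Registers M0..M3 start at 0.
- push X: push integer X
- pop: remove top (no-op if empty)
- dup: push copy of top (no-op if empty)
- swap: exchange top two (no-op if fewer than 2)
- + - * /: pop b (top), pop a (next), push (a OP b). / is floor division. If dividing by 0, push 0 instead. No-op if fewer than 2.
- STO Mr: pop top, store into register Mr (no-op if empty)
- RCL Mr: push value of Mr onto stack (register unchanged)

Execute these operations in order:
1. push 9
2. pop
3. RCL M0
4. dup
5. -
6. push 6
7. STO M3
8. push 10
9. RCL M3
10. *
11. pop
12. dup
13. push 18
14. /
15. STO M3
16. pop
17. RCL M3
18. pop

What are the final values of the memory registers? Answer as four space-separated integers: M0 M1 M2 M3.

Answer: 0 0 0 0

Derivation:
After op 1 (push 9): stack=[9] mem=[0,0,0,0]
After op 2 (pop): stack=[empty] mem=[0,0,0,0]
After op 3 (RCL M0): stack=[0] mem=[0,0,0,0]
After op 4 (dup): stack=[0,0] mem=[0,0,0,0]
After op 5 (-): stack=[0] mem=[0,0,0,0]
After op 6 (push 6): stack=[0,6] mem=[0,0,0,0]
After op 7 (STO M3): stack=[0] mem=[0,0,0,6]
After op 8 (push 10): stack=[0,10] mem=[0,0,0,6]
After op 9 (RCL M3): stack=[0,10,6] mem=[0,0,0,6]
After op 10 (*): stack=[0,60] mem=[0,0,0,6]
After op 11 (pop): stack=[0] mem=[0,0,0,6]
After op 12 (dup): stack=[0,0] mem=[0,0,0,6]
After op 13 (push 18): stack=[0,0,18] mem=[0,0,0,6]
After op 14 (/): stack=[0,0] mem=[0,0,0,6]
After op 15 (STO M3): stack=[0] mem=[0,0,0,0]
After op 16 (pop): stack=[empty] mem=[0,0,0,0]
After op 17 (RCL M3): stack=[0] mem=[0,0,0,0]
After op 18 (pop): stack=[empty] mem=[0,0,0,0]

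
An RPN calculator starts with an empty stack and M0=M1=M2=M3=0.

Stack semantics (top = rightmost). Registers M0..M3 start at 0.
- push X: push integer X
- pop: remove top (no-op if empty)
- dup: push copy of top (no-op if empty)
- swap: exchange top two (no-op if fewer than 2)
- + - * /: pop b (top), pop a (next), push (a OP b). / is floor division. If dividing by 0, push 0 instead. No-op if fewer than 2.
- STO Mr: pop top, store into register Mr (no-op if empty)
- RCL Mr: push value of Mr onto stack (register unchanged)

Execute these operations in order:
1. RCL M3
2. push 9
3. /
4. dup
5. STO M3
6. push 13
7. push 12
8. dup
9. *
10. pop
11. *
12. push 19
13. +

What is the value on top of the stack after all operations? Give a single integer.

Answer: 19

Derivation:
After op 1 (RCL M3): stack=[0] mem=[0,0,0,0]
After op 2 (push 9): stack=[0,9] mem=[0,0,0,0]
After op 3 (/): stack=[0] mem=[0,0,0,0]
After op 4 (dup): stack=[0,0] mem=[0,0,0,0]
After op 5 (STO M3): stack=[0] mem=[0,0,0,0]
After op 6 (push 13): stack=[0,13] mem=[0,0,0,0]
After op 7 (push 12): stack=[0,13,12] mem=[0,0,0,0]
After op 8 (dup): stack=[0,13,12,12] mem=[0,0,0,0]
After op 9 (*): stack=[0,13,144] mem=[0,0,0,0]
After op 10 (pop): stack=[0,13] mem=[0,0,0,0]
After op 11 (*): stack=[0] mem=[0,0,0,0]
After op 12 (push 19): stack=[0,19] mem=[0,0,0,0]
After op 13 (+): stack=[19] mem=[0,0,0,0]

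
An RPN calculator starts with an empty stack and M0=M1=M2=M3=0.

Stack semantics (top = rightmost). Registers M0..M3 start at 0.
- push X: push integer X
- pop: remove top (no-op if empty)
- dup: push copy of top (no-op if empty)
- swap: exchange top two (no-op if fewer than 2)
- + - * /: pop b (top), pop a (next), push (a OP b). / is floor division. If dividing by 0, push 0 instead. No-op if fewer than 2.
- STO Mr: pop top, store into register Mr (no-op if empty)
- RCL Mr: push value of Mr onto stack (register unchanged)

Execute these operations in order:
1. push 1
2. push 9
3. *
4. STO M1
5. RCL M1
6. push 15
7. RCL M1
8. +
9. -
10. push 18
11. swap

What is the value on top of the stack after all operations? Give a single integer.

After op 1 (push 1): stack=[1] mem=[0,0,0,0]
After op 2 (push 9): stack=[1,9] mem=[0,0,0,0]
After op 3 (*): stack=[9] mem=[0,0,0,0]
After op 4 (STO M1): stack=[empty] mem=[0,9,0,0]
After op 5 (RCL M1): stack=[9] mem=[0,9,0,0]
After op 6 (push 15): stack=[9,15] mem=[0,9,0,0]
After op 7 (RCL M1): stack=[9,15,9] mem=[0,9,0,0]
After op 8 (+): stack=[9,24] mem=[0,9,0,0]
After op 9 (-): stack=[-15] mem=[0,9,0,0]
After op 10 (push 18): stack=[-15,18] mem=[0,9,0,0]
After op 11 (swap): stack=[18,-15] mem=[0,9,0,0]

Answer: -15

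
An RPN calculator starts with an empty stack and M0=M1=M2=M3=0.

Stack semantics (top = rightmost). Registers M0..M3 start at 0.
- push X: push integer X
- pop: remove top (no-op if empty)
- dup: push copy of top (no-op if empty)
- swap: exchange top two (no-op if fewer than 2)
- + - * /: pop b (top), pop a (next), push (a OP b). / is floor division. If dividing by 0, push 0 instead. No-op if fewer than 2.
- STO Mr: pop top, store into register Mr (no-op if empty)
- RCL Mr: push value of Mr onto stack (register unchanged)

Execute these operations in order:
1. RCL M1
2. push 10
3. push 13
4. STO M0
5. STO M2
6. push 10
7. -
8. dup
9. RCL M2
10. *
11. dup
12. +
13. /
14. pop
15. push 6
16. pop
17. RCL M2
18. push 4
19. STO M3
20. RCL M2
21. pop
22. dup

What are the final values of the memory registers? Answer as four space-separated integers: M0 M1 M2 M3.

After op 1 (RCL M1): stack=[0] mem=[0,0,0,0]
After op 2 (push 10): stack=[0,10] mem=[0,0,0,0]
After op 3 (push 13): stack=[0,10,13] mem=[0,0,0,0]
After op 4 (STO M0): stack=[0,10] mem=[13,0,0,0]
After op 5 (STO M2): stack=[0] mem=[13,0,10,0]
After op 6 (push 10): stack=[0,10] mem=[13,0,10,0]
After op 7 (-): stack=[-10] mem=[13,0,10,0]
After op 8 (dup): stack=[-10,-10] mem=[13,0,10,0]
After op 9 (RCL M2): stack=[-10,-10,10] mem=[13,0,10,0]
After op 10 (*): stack=[-10,-100] mem=[13,0,10,0]
After op 11 (dup): stack=[-10,-100,-100] mem=[13,0,10,0]
After op 12 (+): stack=[-10,-200] mem=[13,0,10,0]
After op 13 (/): stack=[0] mem=[13,0,10,0]
After op 14 (pop): stack=[empty] mem=[13,0,10,0]
After op 15 (push 6): stack=[6] mem=[13,0,10,0]
After op 16 (pop): stack=[empty] mem=[13,0,10,0]
After op 17 (RCL M2): stack=[10] mem=[13,0,10,0]
After op 18 (push 4): stack=[10,4] mem=[13,0,10,0]
After op 19 (STO M3): stack=[10] mem=[13,0,10,4]
After op 20 (RCL M2): stack=[10,10] mem=[13,0,10,4]
After op 21 (pop): stack=[10] mem=[13,0,10,4]
After op 22 (dup): stack=[10,10] mem=[13,0,10,4]

Answer: 13 0 10 4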